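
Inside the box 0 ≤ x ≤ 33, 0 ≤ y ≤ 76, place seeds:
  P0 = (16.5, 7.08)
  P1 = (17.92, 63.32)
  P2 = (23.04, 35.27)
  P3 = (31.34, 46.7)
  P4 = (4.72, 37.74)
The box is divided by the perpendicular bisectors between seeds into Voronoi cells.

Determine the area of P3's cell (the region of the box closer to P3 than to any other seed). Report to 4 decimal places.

Area of P3's cell: 203.8059

1. box [0,33]×[0,76]: [(0, 0) (33, 0) (33, 76) (0, 76)]
2. ⊥bis P3·P0 via (23.92,26.89): [(0, 35.8494) (33, 23.489) (33, 76) (0, 76)]  |A|=1528.9157
3. ⊥bis P3·P1 via (24.63,55.01): [(0.6152, 35.619) (33, 23.489) (33, 61.7684)]  |A|=619.8357
4. ⊥bis P3·P2 via (27.19,40.985): [(16.6971, 48.6045) (33, 36.766) (33, 61.7684)]  |A|=203.8059
5. ⊥bis P3·P4 via (18.03,42.22): [(16.6971, 48.6045) (33, 36.766) (33, 61.7684)]  |A|=203.8059
6. canonical 3-gon: [(16.6971, 48.6045) (33, 36.766) (33, 61.7684)]
7. shoelace: 203.8059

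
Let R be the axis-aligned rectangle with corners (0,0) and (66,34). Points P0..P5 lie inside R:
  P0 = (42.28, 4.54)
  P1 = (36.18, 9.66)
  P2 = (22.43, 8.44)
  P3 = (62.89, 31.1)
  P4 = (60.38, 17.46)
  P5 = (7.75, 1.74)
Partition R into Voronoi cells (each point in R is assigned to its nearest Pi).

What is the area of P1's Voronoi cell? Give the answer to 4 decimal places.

1. box [0,66]×[0,34]: [(0, 0) (66, 0) (66, 34) (0, 34)]
2. ⊥bis P1·P0 via (39.23,7.1): [(0, 0) (33.2707, 0) (61.8084, 34) (0, 34)]  |A|=1616.3433
3. ⊥bis P1·P2 via (29.305,9.05): [(30.108, 0) (33.2707, 0) (61.8084, 34) (27.0913, 34)]  |A|=643.9563
4. ⊥bis P1·P3 via (49.535,20.38): [(30.108, 0) (33.2707, 0) (49.9464, 19.8675) (38.6023, 34) (27.0913, 34)]  |A|=479.9767
5. ⊥bis P1·P4 via (48.28,13.56): [(30.108, 0) (33.2707, 0) (47.2734, 16.683) (43.7649, 27.5684) (38.6023, 34) (27.0913, 34)]  |A|=459.8421
6. ⊥bis P1·P5 via (21.965,5.7): [(30.108, 0) (33.2707, 0) (47.2734, 16.683) (43.7649, 27.5684) (38.6023, 34) (27.0913, 34)]  |A|=459.8421
7. canonical 6-gon: [(30.108, 0) (33.2707, 0) (47.2734, 16.683) (43.7649, 27.5684) (38.6023, 34) (27.0913, 34)]
8. shoelace: 459.8421

Area of P1's cell: 459.8421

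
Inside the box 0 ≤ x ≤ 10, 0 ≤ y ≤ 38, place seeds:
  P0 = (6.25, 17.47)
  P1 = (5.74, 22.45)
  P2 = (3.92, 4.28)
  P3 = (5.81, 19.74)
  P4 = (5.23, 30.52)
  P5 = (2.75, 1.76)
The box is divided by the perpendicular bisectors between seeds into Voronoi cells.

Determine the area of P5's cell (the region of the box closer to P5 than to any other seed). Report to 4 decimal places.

Area of P5's cell: 22.4756

1. box [0,10]×[0,38]: [(0, 0) (10, 0) (10, 38) (0, 38)]
2. ⊥bis P5·P0 via (4.5,9.615): [(0, 10.6175) (0, 0) (10, 0) (10, 8.3897)]  |A|=95.0361
3. ⊥bis P5·P1 via (4.245,12.105): [(0, 10.6175) (0, 0) (10, 0) (10, 8.3897)]  |A|=95.0361
4. ⊥bis P5·P2 via (3.335,3.02): [(0, 4.5684) (0, 0) (9.8396, 0)]  |A|=22.4756
5. ⊥bis P5·P3 via (4.28,10.75): [(0, 4.5684) (0, 0) (9.8396, 0)]  |A|=22.4756
6. ⊥bis P5·P4 via (3.99,16.14): [(0, 4.5684) (0, 0) (9.8396, 0)]  |A|=22.4756
7. canonical 3-gon: [(0, 4.5684) (0, 0) (9.8396, 0)]
8. shoelace: 22.4756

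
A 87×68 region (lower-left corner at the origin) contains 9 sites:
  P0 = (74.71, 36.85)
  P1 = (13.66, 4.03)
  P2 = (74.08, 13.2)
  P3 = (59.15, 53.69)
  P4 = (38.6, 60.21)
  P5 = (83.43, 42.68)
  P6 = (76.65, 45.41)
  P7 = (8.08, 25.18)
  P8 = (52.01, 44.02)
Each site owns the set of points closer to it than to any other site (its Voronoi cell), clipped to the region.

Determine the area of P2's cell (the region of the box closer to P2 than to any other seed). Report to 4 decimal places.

Area of P2's cell: 1005.8227

1. box [0,87]×[0,68]: [(0, 0) (87, 0) (87, 68) (0, 68)]
2. ⊥bis P2·P0 via (74.395,25.025): [(0, 27.0068) (0, 0) (87, 0) (87, 24.6892)]  |A|=2248.7756
3. ⊥bis P2·P1 via (43.87,8.615): [(41.2454, 25.9081) (45.1775, 0) (87, 0) (87, 24.6892)]  |A|=1106.5922
4. ⊥bis P2·P3 via (66.615,33.445): [(45.8428, 25.7856) (41.5067, 24.1867) (45.1775, 0) (87, 0) (87, 24.6892)]  |A|=1102.6515
5. ⊥bis P2·P4 via (56.34,36.705): [(45.8428, 25.7856) (41.5067, 24.1867) (45.1775, 0) (87, 0) (87, 24.6892)]  |A|=1102.6515
6. ⊥bis P2·P5 via (78.755,27.94): [(45.8428, 25.7856) (41.5067, 24.1867) (45.1775, 0) (87, 0) (87, 24.6892)]  |A|=1102.6515
7. ⊥bis P2·P6 via (75.365,29.305): [(45.8428, 25.7856) (41.5067, 24.1867) (45.1775, 0) (87, 0) (87, 24.6892)]  |A|=1102.6515
8. ⊥bis P2·P7 via (41.08,19.19): [(45.8428, 25.7856) (42.0214, 24.3765) (41.7254, 22.7456) (45.1775, 0) (87, 0) (87, 24.6892)]  |A|=1102.2598
9. ⊥bis P2·P8 via (63.045,28.61): [(58.6253, 25.4451) (43.0125, 14.2649) (45.1775, 0) (87, 0) (87, 24.6892)]  |A|=1005.8227
10. canonical 5-gon: [(58.6253, 25.4451) (43.0125, 14.2649) (45.1775, 0) (87, 0) (87, 24.6892)]
11. shoelace: 1005.8227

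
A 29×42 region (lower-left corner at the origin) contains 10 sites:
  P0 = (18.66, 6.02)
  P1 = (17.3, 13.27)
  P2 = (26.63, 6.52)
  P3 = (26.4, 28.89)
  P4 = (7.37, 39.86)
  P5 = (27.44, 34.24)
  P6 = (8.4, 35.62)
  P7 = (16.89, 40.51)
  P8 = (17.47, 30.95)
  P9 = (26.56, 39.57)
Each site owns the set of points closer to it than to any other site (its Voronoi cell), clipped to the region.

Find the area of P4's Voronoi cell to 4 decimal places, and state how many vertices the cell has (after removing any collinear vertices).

1. box [0,29]×[0,42]: [(0, 0) (29, 0) (29, 42) (0, 42)]
2. ⊥bis P4·P0 via (13.015,22.94): [(0, 18.5978) (29, 28.2731) (29, 42) (0, 42)]  |A|=538.3723
3. ⊥bis P4·P1 via (12.335,26.565): [(0, 21.9585) (29, 32.7885) (29, 42) (0, 42)]  |A|=424.168
4. ⊥bis P4·P2 via (17,23.19): [(0, 21.9585) (29, 32.7885) (29, 42) (0, 42)]  |A|=424.168
5. ⊥bis P4·P3 via (16.885,34.375): [(0, 21.9585) (12.396, 26.5878) (21.2805, 42) (0, 42)]  |A|=288.2069
6. ⊥bis P4·P5 via (17.405,37.05): [(0, 21.9585) (12.396, 26.5878) (16.4396, 33.6023) (18.7911, 42) (0, 42)]  |A|=277.7543
7. ⊥bis P4·P6 via (7.885,37.74): [(0, 35.8245) (18.3072, 40.2718) (18.7911, 42) (0, 42)]  |A|=72.765
8. ⊥bis P4·P7 via (12.13,40.185): [(0, 35.8245) (12.225, 38.7943) (12.0061, 42) (0, 42)]  |A|=56.9914
9. ⊥bis P4·P8 via (12.42,35.405): [(0, 35.8245) (12.225, 38.7943) (12.0061, 42) (0, 42)]  |A|=56.9914
10. ⊥bis P4·P9 via (16.965,39.715): [(0, 35.8245) (12.225, 38.7943) (12.0061, 42) (0, 42)]  |A|=56.9914
11. canonical 4-gon: [(0, 35.8245) (12.225, 38.7943) (12.0061, 42) (0, 42)]
12. shoelace: 56.9914

Area of P4's cell: 56.9914 (4 vertices)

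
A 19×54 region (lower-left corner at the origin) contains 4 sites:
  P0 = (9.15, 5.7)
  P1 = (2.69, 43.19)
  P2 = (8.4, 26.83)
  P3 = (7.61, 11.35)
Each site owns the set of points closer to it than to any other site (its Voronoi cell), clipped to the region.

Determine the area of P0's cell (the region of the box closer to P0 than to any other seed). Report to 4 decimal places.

1. box [0,19]×[0,54]: [(0, 0) (19, 0) (19, 54) (0, 54)]
2. ⊥bis P0·P1 via (5.92,24.445): [(0, 23.4249) (0, 0) (19, 0) (19, 26.6988)]  |A|=476.1757
3. ⊥bis P0·P2 via (8.775,16.265): [(0, 15.9535) (0, 0) (19, 0) (19, 16.6279)]  |A|=309.5239
4. ⊥bis P0·P3 via (8.38,8.525): [(0, 6.2409) (0, 0) (19, 0) (19, 11.4197)]  |A|=167.7752
5. canonical 4-gon: [(0, 6.2409) (0, 0) (19, 0) (19, 11.4197)]
6. shoelace: 167.7752

Area of P0's cell: 167.7752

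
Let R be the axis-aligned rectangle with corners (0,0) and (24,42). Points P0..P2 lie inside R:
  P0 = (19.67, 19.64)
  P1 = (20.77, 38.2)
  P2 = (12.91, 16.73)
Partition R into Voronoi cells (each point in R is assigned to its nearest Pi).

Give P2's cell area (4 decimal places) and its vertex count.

1. box [0,24]×[0,42]: [(0, 0) (24, 0) (24, 42) (0, 42)]
2. ⊥bis P2·P0 via (16.29,18.185): [(0, 0) (24, 0) (24, 0.2745) (6.0383, 42) (0, 42)]  |A|=633.2689
3. ⊥bis P2·P1 via (16.84,27.465): [(0, 33.63) (0, 0) (24, 0) (24, 0.2745) (11.445, 29.4401)]  |A|=547.4514
4. canonical 5-gon: [(0, 33.63) (0, 0) (24, 0) (24, 0.2745) (11.445, 29.4401)]
5. shoelace: 547.4514

Area of P2's cell: 547.4514 (5 vertices)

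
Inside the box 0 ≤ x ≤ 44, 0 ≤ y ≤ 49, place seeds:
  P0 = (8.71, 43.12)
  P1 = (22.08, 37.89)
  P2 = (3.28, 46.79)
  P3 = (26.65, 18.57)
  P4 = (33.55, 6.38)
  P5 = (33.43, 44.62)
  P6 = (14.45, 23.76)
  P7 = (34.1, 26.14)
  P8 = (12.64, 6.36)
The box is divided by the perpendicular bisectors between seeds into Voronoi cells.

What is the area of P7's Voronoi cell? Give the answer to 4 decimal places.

1. box [0,44]×[0,49]: [(0, 0) (44, 0) (44, 49) (0, 49)]
2. ⊥bis P7·P0 via (21.405,34.63): [(0, 2.6233) (0, 0) (44, 0) (44, 49) (31.0152, 49)]  |A|=1436.8098
3. ⊥bis P7·P1 via (28.09,32.015): [(1.3893, 4.7008) (0, 2.6233) (0, 0) (44, 0) (44, 48.2906)]  |A|=1134.0868
4. ⊥bis P7·P2 via (18.69,36.465): [(1.3893, 4.7008) (0, 2.6233) (0, 0) (44, 0) (44, 48.2906)]  |A|=1134.0868
5. ⊥bis P7·P3 via (30.375,22.355): [(24.3975, 28.2377) (44, 8.946) (44, 48.2906)]  |A|=385.6254
6. ⊥bis P7·P4 via (33.825,16.26): [(24.3975, 28.2377) (36.648, 16.1814) (44, 15.9768) (44, 48.2906)]  |A|=359.7802
7. ⊥bis P7·P5 via (33.765,35.38): [(31.2918, 35.2903) (24.3975, 28.2377) (36.648, 16.1814) (44, 15.9768) (44, 35.7511)]  |A|=280.1026
8. ⊥bis P7·P6 via (24.275,24.95): [(31.2918, 35.2903) (24.3975, 28.2377) (36.648, 16.1814) (44, 15.9768) (44, 35.7511)]  |A|=280.1026
9. ⊥bis P7·P8 via (23.37,16.25): [(31.2918, 35.2903) (24.3975, 28.2377) (36.648, 16.1814) (44, 15.9768) (44, 35.7511)]  |A|=280.1026
10. canonical 5-gon: [(31.2918, 35.2903) (24.3975, 28.2377) (36.648, 16.1814) (44, 15.9768) (44, 35.7511)]
11. shoelace: 280.1026

Area of P7's cell: 280.1026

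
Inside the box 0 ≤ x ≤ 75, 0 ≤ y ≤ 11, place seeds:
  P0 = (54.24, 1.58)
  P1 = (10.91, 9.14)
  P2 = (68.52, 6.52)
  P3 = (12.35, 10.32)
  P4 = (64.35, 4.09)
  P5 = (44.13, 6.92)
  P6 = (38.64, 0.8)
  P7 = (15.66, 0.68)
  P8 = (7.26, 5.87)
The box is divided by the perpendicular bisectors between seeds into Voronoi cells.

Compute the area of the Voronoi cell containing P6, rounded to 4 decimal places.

1. box [0,75]×[0,11]: [(0, 0) (75, 0) (75, 11) (0, 11)]
2. ⊥bis P6·P0 via (46.44,1.19): [(0, 0) (46.4995, 0) (45.9495, 11) (0, 11)]  |A|=508.4695
3. ⊥bis P6·P1 via (24.775,4.97): [(23.2802, 0) (46.4995, 0) (45.9495, 11) (26.5886, 11)]  |A|=234.1911
4. ⊥bis P6·P2 via (53.58,3.66): [(23.2802, 0) (46.4995, 0) (45.9495, 11) (26.5886, 11)]  |A|=234.1911
5. ⊥bis P6·P3 via (25.495,5.56): [(23.4816, 0) (46.4995, 0) (45.9495, 11) (27.4649, 11)]  |A|=228.2635
6. ⊥bis P6·P4 via (51.495,2.445): [(23.4816, 0) (46.4995, 0) (45.9495, 11) (27.4649, 11)]  |A|=228.2635
7. ⊥bis P6·P5 via (41.385,3.86): [(23.4816, 0) (45.688, 0) (33.4257, 11) (27.4649, 11)]  |A|=154.9188
8. ⊥bis P6·P7 via (27.15,0.74): [(27.1017, 9.9969) (27.1539, 0) (45.688, 0) (33.4257, 11) (27.4649, 11)]  |A|=136.5634
9. ⊥bis P6·P8 via (22.95,3.335): [(27.1017, 9.9969) (27.1539, 0) (45.688, 0) (33.4257, 11) (27.4649, 11)]  |A|=136.5634
10. canonical 5-gon: [(27.1017, 9.9969) (27.1539, 0) (45.688, 0) (33.4257, 11) (27.4649, 11)]
11. shoelace: 136.5634

Area of P6's cell: 136.5634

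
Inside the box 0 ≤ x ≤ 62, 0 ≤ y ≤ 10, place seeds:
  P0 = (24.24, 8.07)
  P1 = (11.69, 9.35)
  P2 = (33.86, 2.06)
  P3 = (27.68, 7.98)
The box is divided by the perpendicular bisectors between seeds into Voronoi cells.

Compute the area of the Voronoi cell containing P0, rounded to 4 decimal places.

1. box [0,62]×[0,10]: [(0, 0) (62, 0) (62, 10) (0, 10)]
2. ⊥bis P0·P1 via (17.965,8.71): [(17.0766, 0) (62, 0) (62, 10) (18.0966, 10)]  |A|=444.1339
3. ⊥bis P0·P2 via (29.05,5.065): [(17.0766, 0) (25.8857, 0) (32.1331, 10) (18.0966, 10)]  |A|=114.2278
4. ⊥bis P0·P3 via (25.96,8.025): [(17.0766, 0) (25.75, 0) (26.0117, 10) (18.0966, 10)]  |A|=82.9425
5. canonical 4-gon: [(17.0766, 0) (25.75, 0) (26.0117, 10) (18.0966, 10)]
6. shoelace: 82.9425

Area of P0's cell: 82.9425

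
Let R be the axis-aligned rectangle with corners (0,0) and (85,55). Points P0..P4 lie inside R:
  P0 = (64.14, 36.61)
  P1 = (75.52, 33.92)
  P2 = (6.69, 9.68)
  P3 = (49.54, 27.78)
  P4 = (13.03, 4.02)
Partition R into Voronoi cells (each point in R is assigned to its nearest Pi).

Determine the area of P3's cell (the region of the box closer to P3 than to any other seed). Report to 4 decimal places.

Area of P3's cell: 1813.8298

1. box [0,85]×[0,55]: [(0, 0) (85, 0) (85, 55) (0, 55)]
2. ⊥bis P3·P0 via (56.84,32.195): [(0, 0) (76.3114, 0) (43.0477, 55) (0, 55)]  |A|=3282.3731
3. ⊥bis P3·P1 via (62.53,30.85): [(0, 0) (69.821, 0) (65.6579, 17.615) (43.0477, 55) (0, 55)]  |A|=3225.2088
4. ⊥bis P3·P2 via (28.115,18.73): [(36.0266, 0) (69.821, 0) (65.6579, 17.615) (43.0477, 55) (12.7944, 55)]  |A|=1882.6302
5. ⊥bis P3·P4 via (31.285,15.9): [(25.6582, 24.5462) (41.6324, 0) (69.821, 0) (65.6579, 17.615) (43.0477, 55) (12.7944, 55)]  |A|=1813.8298
6. canonical 6-gon: [(25.6582, 24.5462) (41.6324, 0) (69.821, 0) (65.6579, 17.615) (43.0477, 55) (12.7944, 55)]
7. shoelace: 1813.8298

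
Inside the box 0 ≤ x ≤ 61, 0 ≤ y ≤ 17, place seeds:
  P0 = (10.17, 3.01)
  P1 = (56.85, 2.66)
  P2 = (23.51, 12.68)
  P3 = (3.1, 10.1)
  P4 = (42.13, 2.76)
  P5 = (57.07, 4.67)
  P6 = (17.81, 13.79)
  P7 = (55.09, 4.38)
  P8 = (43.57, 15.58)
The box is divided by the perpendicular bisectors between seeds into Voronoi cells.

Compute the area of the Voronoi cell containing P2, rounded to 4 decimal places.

1. box [0,61]×[0,17]: [(0, 0) (61, 0) (61, 17) (0, 17)]
2. ⊥bis P2·P0 via (16.84,7.845): [(22.5267, 0) (61, 0) (61, 17) (10.2037, 17)]  |A|=758.7916
3. ⊥bis P2·P1 via (40.18,7.67): [(22.5267, 0) (37.8749, 0) (42.984, 17) (10.2037, 17)]  |A|=409.0922
4. ⊥bis P2·P3 via (13.305,11.39): [(13.1011, 13.0029) (22.5267, 0) (37.8749, 0) (42.984, 17) (12.5958, 17)]  |A|=404.3113
5. ⊥bis P2·P4 via (32.82,7.72): [(13.1011, 13.0029) (22.5267, 0) (28.7071, 0) (37.764, 17) (12.5958, 17)]  |A|=282.0151
6. ⊥bis P2·P5 via (40.29,8.675): [(13.1011, 13.0029) (22.5267, 0) (28.7071, 0) (37.764, 17) (12.5958, 17)]  |A|=282.0151
7. ⊥bis P2·P6 via (20.66,13.235): [(19.0237, 4.8325) (22.5267, 0) (28.7071, 0) (37.764, 17) (21.3932, 17)]  |A|=218.7217
8. ⊥bis P2·P7 via (39.3,8.53): [(19.0237, 4.8325) (22.5267, 0) (28.7071, 0) (37.764, 17) (21.3932, 17)]  |A|=218.7217
9. ⊥bis P2·P8 via (33.54,14.13): [(19.0237, 4.8325) (22.5267, 0) (28.7071, 0) (34.1152, 10.1511) (33.1251, 17) (21.3932, 17)]  |A|=202.836
10. canonical 6-gon: [(19.0237, 4.8325) (22.5267, 0) (28.7071, 0) (34.1152, 10.1511) (33.1251, 17) (21.3932, 17)]
11. shoelace: 202.836

Area of P2's cell: 202.8360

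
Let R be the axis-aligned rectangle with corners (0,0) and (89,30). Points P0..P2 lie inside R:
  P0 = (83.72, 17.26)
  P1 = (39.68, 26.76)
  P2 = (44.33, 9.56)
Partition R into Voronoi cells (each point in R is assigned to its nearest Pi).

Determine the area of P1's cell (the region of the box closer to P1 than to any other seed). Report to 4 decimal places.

Area of P1's cell: 923.2358

1. box [0,89]×[0,30]: [(0, 0) (89, 0) (89, 30) (0, 30)]
2. ⊥bis P1·P0 via (61.7,22.01): [(0, 0) (56.9522, 0) (63.4235, 30) (0, 30)]  |A|=1805.6356
3. ⊥bis P1·P2 via (42.005,18.16): [(0, 6.804) (62.0378, 23.5758) (63.4235, 30) (0, 30)]  |A|=923.2358
4. canonical 4-gon: [(0, 6.804) (62.0378, 23.5758) (63.4235, 30) (0, 30)]
5. shoelace: 923.2358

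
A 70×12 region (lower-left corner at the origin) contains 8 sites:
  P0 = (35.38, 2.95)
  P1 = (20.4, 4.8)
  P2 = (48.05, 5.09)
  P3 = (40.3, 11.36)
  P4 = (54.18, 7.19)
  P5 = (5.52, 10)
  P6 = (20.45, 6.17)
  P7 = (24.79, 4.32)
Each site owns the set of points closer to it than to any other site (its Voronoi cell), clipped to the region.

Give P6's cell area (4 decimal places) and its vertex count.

Area of P6's cell: 70.2928 (4 vertices)

1. box [0,70]×[0,12]: [(0, 0) (70, 0) (70, 12) (0, 12)]
2. ⊥bis P6·P0 via (27.915,4.56): [(0, 0) (26.9315, 0) (29.5196, 12) (0, 12)]  |A|=338.7068
3. ⊥bis P6·P1 via (20.425,5.485): [(0, 6.2304) (28.0544, 5.2066) (29.5196, 12) (0, 12)]  |A|=181.2009
4. ⊥bis P6·P2 via (34.25,5.63): [(0, 6.2304) (28.0544, 5.2066) (29.5196, 12) (0, 12)]  |A|=181.2009
5. ⊥bis P6·P3 via (30.375,8.765): [(0, 6.2304) (28.0544, 5.2066) (29.5196, 12) (0, 12)]  |A|=181.2009
6. ⊥bis P6·P4 via (37.315,6.68): [(0, 6.2304) (28.0544, 5.2066) (29.5196, 12) (0, 12)]  |A|=181.2009
7. ⊥bis P6·P5 via (12.985,8.085): [(12.3932, 5.7781) (28.0544, 5.2066) (29.5196, 12) (13.9893, 12)]  |A|=101.9293
8. ⊥bis P6·P7 via (22.62,5.245): [(12.3932, 5.7781) (22.6871, 5.4024) (25.4994, 12) (13.9893, 12)]  |A|=70.2928
9. canonical 4-gon: [(12.3932, 5.7781) (22.6871, 5.4024) (25.4994, 12) (13.9893, 12)]
10. shoelace: 70.2928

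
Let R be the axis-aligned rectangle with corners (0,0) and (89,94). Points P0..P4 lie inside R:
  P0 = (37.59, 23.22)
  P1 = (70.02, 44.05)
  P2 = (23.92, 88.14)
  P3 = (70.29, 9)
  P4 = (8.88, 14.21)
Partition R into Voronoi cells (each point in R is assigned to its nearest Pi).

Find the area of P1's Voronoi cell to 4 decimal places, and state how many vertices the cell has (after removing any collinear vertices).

Area of P1's cell: 2453.0329 (5 vertices)

1. box [0,89]×[0,94]: [(0, 0) (89, 0) (89, 94) (0, 94)]
2. ⊥bis P1·P0 via (53.805,33.635): [(75.409, 0) (89, 0) (89, 94) (15.0322, 94)]  |A|=4115.2661
3. ⊥bis P1·P2 via (46.97,66.095): [(38.5862, 57.329) (75.409, 0) (89, 0) (89, 94) (73.6583, 94)]  |A|=3040.326
4. ⊥bis P1·P3 via (70.155,26.525): [(38.5862, 57.329) (58.4298, 26.4347) (89, 26.6702) (89, 94) (73.6583, 94)]  |A|=2453.0329
5. ⊥bis P1·P4 via (39.45,29.13): [(38.5862, 57.329) (58.4298, 26.4347) (89, 26.6702) (89, 94) (73.6583, 94)]  |A|=2453.0329
6. canonical 5-gon: [(38.5862, 57.329) (58.4298, 26.4347) (89, 26.6702) (89, 94) (73.6583, 94)]
7. shoelace: 2453.0329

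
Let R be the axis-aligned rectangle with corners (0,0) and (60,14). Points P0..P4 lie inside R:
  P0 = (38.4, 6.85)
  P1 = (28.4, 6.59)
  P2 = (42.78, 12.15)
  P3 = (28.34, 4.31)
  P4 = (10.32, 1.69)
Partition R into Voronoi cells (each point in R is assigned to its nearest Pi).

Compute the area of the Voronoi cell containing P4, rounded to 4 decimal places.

Area of P4's cell: 258.1490

1. box [0,60]×[0,14]: [(0, 0) (60, 0) (60, 14) (0, 14)]
2. ⊥bis P4·P0 via (24.36,4.27): [(0, 0) (25.1447, 0) (22.572, 14) (0, 14)]  |A|=334.0167
3. ⊥bis P4·P1 via (19.36,4.14): [(0, 0) (20.482, 0) (16.6878, 14) (0, 14)]  |A|=260.1885
4. ⊥bis P4·P2 via (26.55,6.92): [(0, 0) (20.482, 0) (16.6878, 14) (0, 14)]  |A|=260.1885
5. ⊥bis P4·P3 via (19.33,3): [(0, 0) (19.7662, 0) (18.9377, 5.6982) (16.6878, 14) (0, 14)]  |A|=258.149
6. canonical 5-gon: [(0, 0) (19.7662, 0) (18.9377, 5.6982) (16.6878, 14) (0, 14)]
7. shoelace: 258.149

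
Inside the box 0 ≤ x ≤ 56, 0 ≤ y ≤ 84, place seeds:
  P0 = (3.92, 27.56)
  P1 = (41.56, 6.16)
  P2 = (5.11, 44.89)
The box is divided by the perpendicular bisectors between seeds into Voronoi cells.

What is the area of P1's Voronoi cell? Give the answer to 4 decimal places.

Area of P1's cell: 1391.5303

1. box [0,56]×[0,84]: [(0, 0) (56, 0) (56, 84) (0, 84)]
2. ⊥bis P1·P0 via (22.74,16.86): [(13.1543, 0) (56, 0) (56, 75.3603)]  |A|=1614.4306
3. ⊥bis P1·P2 via (23.335,25.525): [(32.6514, 34.293) (13.1543, 0) (56, 0) (56, 56.267)]  |A|=1391.5303
4. canonical 4-gon: [(32.6514, 34.293) (13.1543, 0) (56, 0) (56, 56.267)]
5. shoelace: 1391.5303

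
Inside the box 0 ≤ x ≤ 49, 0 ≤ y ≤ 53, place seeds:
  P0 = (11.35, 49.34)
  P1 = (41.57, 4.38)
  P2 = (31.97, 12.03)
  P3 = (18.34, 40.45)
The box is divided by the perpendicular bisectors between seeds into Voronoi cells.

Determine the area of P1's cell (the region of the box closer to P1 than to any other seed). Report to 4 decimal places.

Area of P1's cell: 221.0204

1. box [0,49]×[0,53]: [(0, 0) (49, 0) (49, 53) (0, 53)]
2. ⊥bis P1·P0 via (26.46,26.86): [(0, 9.0748) (0, 0) (49, 0) (49, 42.0103)]  |A|=1251.5864
3. ⊥bis P1·P2 via (36.77,8.205): [(30.2316, 0) (49, 0) (49, 23.5525)]  |A|=221.0204
4. ⊥bis P1·P3 via (29.955,22.415): [(30.2316, 0) (49, 0) (49, 23.5525)]  |A|=221.0204
5. canonical 3-gon: [(30.2316, 0) (49, 0) (49, 23.5525)]
6. shoelace: 221.0204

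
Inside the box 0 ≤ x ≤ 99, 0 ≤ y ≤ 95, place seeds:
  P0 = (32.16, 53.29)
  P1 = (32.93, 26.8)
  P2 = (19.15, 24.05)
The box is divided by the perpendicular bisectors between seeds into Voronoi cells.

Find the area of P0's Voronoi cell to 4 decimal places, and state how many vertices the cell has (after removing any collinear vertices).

1. box [0,99]×[0,95]: [(0, 0) (99, 0) (99, 95) (0, 95)]
2. ⊥bis P0·P1 via (32.545,40.045): [(0, 39.099) (99, 41.9767) (99, 95) (0, 95)]  |A|=5391.7538
3. ⊥bis P0·P2 via (25.655,38.67): [(0, 50.0849) (23.1767, 39.7727) (99, 41.9767) (99, 95) (0, 95)]  |A|=5264.4453
4. canonical 5-gon: [(0, 50.0849) (23.1767, 39.7727) (99, 41.9767) (99, 95) (0, 95)]
5. shoelace: 5264.4453

Area of P0's cell: 5264.4453 (5 vertices)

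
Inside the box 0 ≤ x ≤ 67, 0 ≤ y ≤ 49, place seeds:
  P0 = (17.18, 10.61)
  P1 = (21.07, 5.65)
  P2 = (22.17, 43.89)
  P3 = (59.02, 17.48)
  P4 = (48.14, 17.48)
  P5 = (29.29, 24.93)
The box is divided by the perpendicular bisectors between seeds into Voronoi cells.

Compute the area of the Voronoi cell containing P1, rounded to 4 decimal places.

1. box [0,67]×[0,49]: [(0, 0) (67, 0) (67, 49) (0, 49)]
2. ⊥bis P1·P0 via (19.125,8.13): [(8.7587, 0) (67, 0) (67, 45.6771)]  |A|=1330.147
3. ⊥bis P1·P2 via (21.62,24.77): [(39.6797, 24.2505) (8.7587, 0) (67, 0) (67, 23.4646)]  |A|=1026.7204
4. ⊥bis P1·P3 via (40.045,11.565): [(36.7957, 21.9887) (8.7587, 0) (43.6501, 0)]  |A|=383.6073
5. ⊥bis P1·P4 via (34.605,11.565): [(31.7716, 18.0484) (8.7587, 0) (39.6591, 0)]  |A|=278.8515
6. ⊥bis P1·P5 via (25.18,15.29): [(34.7625, 11.2045) (27.1717, 14.4408) (8.7587, 0) (39.6591, 0)]  |A|=257.7157
7. canonical 4-gon: [(34.7625, 11.2045) (27.1717, 14.4408) (8.7587, 0) (39.6591, 0)]
8. shoelace: 257.7157

Area of P1's cell: 257.7157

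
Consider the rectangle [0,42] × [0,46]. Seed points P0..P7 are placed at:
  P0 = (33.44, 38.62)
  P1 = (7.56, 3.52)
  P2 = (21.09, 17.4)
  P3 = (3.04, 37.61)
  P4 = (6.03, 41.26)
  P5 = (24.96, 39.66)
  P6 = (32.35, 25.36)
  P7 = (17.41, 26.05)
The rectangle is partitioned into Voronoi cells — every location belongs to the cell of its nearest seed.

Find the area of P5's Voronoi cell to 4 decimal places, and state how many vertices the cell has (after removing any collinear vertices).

1. box [0,42]×[0,46]: [(0, 0) (42, 0) (42, 46) (0, 46)]
2. ⊥bis P5·P0 via (29.2,39.14): [(0, 0) (24.3998, 0) (30.0413, 46) (0, 46)]  |A|=1252.146
3. ⊥bis P5·P1 via (16.26,21.59): [(0, 29.4186) (26.4462, 16.6858) (30.0413, 46) (0, 46)]  |A|=659.5773
4. ⊥bis P5·P2 via (23.025,28.53): [(0, 32.533) (27.797, 27.7004) (30.0413, 46) (0, 46)]  |A|=462.0439
5. ⊥bis P5·P3 via (14,38.635): [(14.8115, 29.958) (27.797, 27.7004) (30.0413, 46) (13.3112, 46)]  |A|=255.5412
6. ⊥bis P5·P4 via (15.495,40.46): [(14.7043, 31.1046) (14.8115, 29.958) (27.797, 27.7004) (30.0413, 46) (15.9633, 46)]  |A|=235.7896
7. ⊥bis P5·P6 via (28.655,32.51): [(14.7043, 31.1046) (14.8115, 29.958) (21.475, 28.7995) (28.3687, 32.3621) (30.0413, 46) (15.9633, 46)]  |A|=220.7396
8. ⊥bis P5·P7 via (21.185,32.855): [(15.1358, 36.2107) (25.1097, 30.6778) (28.3687, 32.3621) (30.0413, 46) (15.9633, 46)]  |A|=179.7756
9. canonical 5-gon: [(15.1358, 36.2107) (25.1097, 30.6778) (28.3687, 32.3621) (30.0413, 46) (15.9633, 46)]
10. shoelace: 179.7756

Area of P5's cell: 179.7756 (5 vertices)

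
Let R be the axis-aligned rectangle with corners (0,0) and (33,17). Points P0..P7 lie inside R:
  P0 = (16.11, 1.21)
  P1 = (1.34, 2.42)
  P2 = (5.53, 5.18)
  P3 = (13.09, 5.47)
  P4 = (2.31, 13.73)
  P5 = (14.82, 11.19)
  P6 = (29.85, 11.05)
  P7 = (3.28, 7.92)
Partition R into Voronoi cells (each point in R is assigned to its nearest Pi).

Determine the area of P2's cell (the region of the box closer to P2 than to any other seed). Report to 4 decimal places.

Area of P2's cell: 43.9822

1. box [0,33]×[0,17]: [(0, 0) (33, 0) (33, 17) (0, 17)]
2. ⊥bis P2·P0 via (10.82,3.195): [(0, 0) (9.6211, 0) (16.0001, 17) (0, 17)]  |A|=217.7807
3. ⊥bis P2·P1 via (3.435,3.8): [(0, 9.0147) (5.9381, 0) (9.6211, 0) (16.0001, 17) (0, 17)]  |A|=191.0155
4. ⊥bis P2·P3 via (9.31,5.325): [(0, 9.0147) (5.9381, 0) (9.5143, 0) (8.8621, 17) (0, 17)]  |A|=129.4343
5. ⊥bis P2·P4 via (3.92,9.455): [(0.5468, 8.1846) (5.9381, 0) (9.5143, 0) (9.0771, 11.3972)]  |A|=63.9476
6. ⊥bis P2·P5 via (10.175,8.185): [(8.2889, 11.1004) (0.5468, 8.1846) (5.9381, 0) (9.5143, 0) (9.1389, 9.7866)]  |A|=63.3038
7. ⊥bis P2·P6 via (17.69,8.115): [(8.2889, 11.1004) (0.5468, 8.1846) (5.9381, 0) (9.5143, 0) (9.1389, 9.7866)]  |A|=63.3038
8. ⊥bis P2·P7 via (4.405,6.55): [(8.864, 10.2116) (2.5999, 5.0677) (5.9381, 0) (9.5143, 0) (9.1389, 9.7866)]  |A|=43.9822
9. canonical 5-gon: [(8.864, 10.2116) (2.5999, 5.0677) (5.9381, 0) (9.5143, 0) (9.1389, 9.7866)]
10. shoelace: 43.9822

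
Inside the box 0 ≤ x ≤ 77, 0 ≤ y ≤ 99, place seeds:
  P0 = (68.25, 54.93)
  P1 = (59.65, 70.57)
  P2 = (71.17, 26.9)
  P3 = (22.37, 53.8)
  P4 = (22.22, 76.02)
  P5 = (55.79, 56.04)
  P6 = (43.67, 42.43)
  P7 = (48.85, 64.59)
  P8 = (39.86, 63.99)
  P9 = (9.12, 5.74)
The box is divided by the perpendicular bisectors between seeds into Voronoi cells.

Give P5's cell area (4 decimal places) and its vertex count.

1. box [0,77]×[0,99]: [(0, 0) (77, 0) (77, 99) (0, 99)]
2. ⊥bis P5·P0 via (62.02,55.485): [(0, 0) (57.0771, 0) (65.8965, 99) (0, 99)]  |A|=6087.1958
3. ⊥bis P5·P1 via (57.72,63.305): [(0, 78.6387) (0, 0) (57.0771, 0) (62.6011, 62.0083)]  |A|=4231.064
4. ⊥bis P5·P2 via (63.48,41.47): [(0, 78.6387) (0, 7.9655) (60.6378, 39.9699) (62.6011, 62.0083)]  |A|=2848.8763
5. ⊥bis P5·P3 via (39.08,54.92): [(38.1699, 68.4986) (40.7844, 29.4913) (60.6378, 39.9699) (62.6011, 62.0083)]  |A|=676.4969
6. ⊥bis P5·P4 via (39.005,66.03): [(40.1597, 67.97) (38.4031, 65.0187) (40.7844, 29.4913) (60.6378, 39.9699) (62.6011, 62.0083)]  |A|=673.0964
7. ⊥bis P5·P6 via (49.73,49.235): [(40.1597, 67.97) (38.4031, 65.0187) (38.8092, 58.9602) (60.3216, 39.803) (60.6378, 39.9699) (62.6011, 62.0083)]  |A|=375.0432
8. ⊥bis P5·P7 via (52.32,60.315): [(56.4269, 63.6485) (44.4559, 53.9317) (60.3216, 39.803) (60.6378, 39.9699) (62.6011, 62.0083)]  |A|=235.3908
9. ⊥bis P5·P8 via (47.825,60.015): [(56.4269, 63.6485) (45.016, 54.3864) (44.6866, 53.7263) (60.3216, 39.803) (60.6378, 39.9699) (62.6011, 62.0083)]  |A|=235.2809
10. ⊥bis P5·P9 via (32.455,30.89): [(56.4269, 63.6485) (45.016, 54.3864) (44.6866, 53.7263) (60.3216, 39.803) (60.6378, 39.9699) (62.6011, 62.0083)]  |A|=235.2809
11. canonical 6-gon: [(56.4269, 63.6485) (45.016, 54.3864) (44.6866, 53.7263) (60.3216, 39.803) (60.6378, 39.9699) (62.6011, 62.0083)]
12. shoelace: 235.2809

Area of P5's cell: 235.2809 (6 vertices)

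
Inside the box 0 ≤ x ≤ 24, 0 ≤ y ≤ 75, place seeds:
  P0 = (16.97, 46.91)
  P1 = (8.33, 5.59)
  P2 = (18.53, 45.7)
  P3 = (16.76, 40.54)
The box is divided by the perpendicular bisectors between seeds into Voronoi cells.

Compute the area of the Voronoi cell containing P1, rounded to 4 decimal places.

Area of P1's cell: 556.7149

1. box [0,24]×[0,75]: [(0, 0) (24, 0) (24, 75) (0, 75)]
2. ⊥bis P1·P0 via (12.65,26.25): [(0, 28.8951) (0, 0) (24, 0) (24, 23.8767)]  |A|=633.262
3. ⊥bis P1·P2 via (13.43,25.645): [(3.6536, 28.1311) (0, 28.8951) (0, 0) (24, 0) (24, 22.957)]  |A|=623.9059
4. ⊥bis P1·P3 via (12.545,23.065): [(0, 26.0909) (0, 0) (24, 0) (24, 20.302)]  |A|=556.7149
5. canonical 4-gon: [(0, 26.0909) (0, 0) (24, 0) (24, 20.302)]
6. shoelace: 556.7149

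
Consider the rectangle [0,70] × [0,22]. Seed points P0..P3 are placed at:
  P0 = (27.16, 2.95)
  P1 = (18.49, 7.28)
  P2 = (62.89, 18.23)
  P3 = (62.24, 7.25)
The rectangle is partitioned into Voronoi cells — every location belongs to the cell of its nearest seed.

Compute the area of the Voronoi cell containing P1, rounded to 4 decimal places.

1. box [0,70]×[0,22]: [(0, 0) (70, 0) (70, 22) (0, 22)]
2. ⊥bis P1·P0 via (22.825,5.115): [(0, 0) (20.2704, 0) (31.2578, 22) (0, 22)]  |A|=566.8103
3. ⊥bis P1·P2 via (40.69,12.755): [(0, 0) (20.2704, 0) (31.2578, 22) (0, 22)]  |A|=566.8103
4. ⊥bis P1·P3 via (40.365,7.265): [(0, 0) (20.2704, 0) (31.2578, 22) (0, 22)]  |A|=566.8103
5. canonical 4-gon: [(0, 0) (20.2704, 0) (31.2578, 22) (0, 22)]
6. shoelace: 566.8103

Area of P1's cell: 566.8103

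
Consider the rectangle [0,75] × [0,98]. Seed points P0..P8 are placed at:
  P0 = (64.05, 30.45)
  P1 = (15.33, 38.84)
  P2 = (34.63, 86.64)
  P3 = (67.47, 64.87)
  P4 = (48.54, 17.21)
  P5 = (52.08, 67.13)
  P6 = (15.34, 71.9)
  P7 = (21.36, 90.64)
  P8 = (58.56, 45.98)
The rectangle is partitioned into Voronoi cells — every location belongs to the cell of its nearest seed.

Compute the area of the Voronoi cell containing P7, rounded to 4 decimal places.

1. box [0,75]×[0,98]: [(0, 0) (75, 0) (75, 98) (0, 98)]
2. ⊥bis P7·P0 via (42.705,60.545): [(0, 30.2563) (75, 83.4504) (75, 98) (0, 98)]  |A|=3086
3. ⊥bis P7·P1 via (18.345,64.74): [(0, 66.8755) (44.3513, 61.7126) (75, 83.4504) (75, 98) (0, 98)]  |A|=2273.9454
4. ⊥bis P7·P2 via (27.995,88.64): [(0, 66.8755) (20.7079, 64.4649) (30.8164, 98) (0, 98)]  |A|=838.9757
5. ⊥bis P7·P3 via (44.415,77.755): [(0, 66.8755) (20.7079, 64.4649) (30.8164, 98) (0, 98)]  |A|=838.9757
6. ⊥bis P7·P4 via (34.95,53.925): [(0, 66.8755) (20.7079, 64.4649) (30.8164, 98) (0, 98)]  |A|=838.9757
7. ⊥bis P7·P5 via (36.72,78.885): [(0, 66.8755) (20.7079, 64.4649) (30.8164, 98) (0, 98)]  |A|=838.9757
8. ⊥bis P7·P6 via (18.35,81.27): [(0, 87.1647) (25.1181, 79.0958) (30.8164, 98) (0, 98)]  |A|=427.36
9. ⊥bis P7·P8 via (39.96,68.31): [(0, 87.1647) (25.1181, 79.0958) (30.8164, 98) (0, 98)]  |A|=427.36
10. canonical 4-gon: [(0, 87.1647) (25.1181, 79.0958) (30.8164, 98) (0, 98)]
11. shoelace: 427.36

Area of P7's cell: 427.3600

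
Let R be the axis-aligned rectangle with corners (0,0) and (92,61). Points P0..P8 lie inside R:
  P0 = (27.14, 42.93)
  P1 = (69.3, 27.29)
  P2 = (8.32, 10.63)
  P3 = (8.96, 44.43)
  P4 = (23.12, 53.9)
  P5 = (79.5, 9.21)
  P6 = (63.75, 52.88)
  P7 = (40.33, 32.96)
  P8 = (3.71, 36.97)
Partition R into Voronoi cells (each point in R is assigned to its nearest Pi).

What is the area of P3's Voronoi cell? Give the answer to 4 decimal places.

1. box [0,92]×[0,61]: [(0, 0) (92, 0) (92, 61) (0, 61)]
2. ⊥bis P3·P0 via (18.05,43.68): [(0, 0) (14.446, 0) (19.479, 61) (0, 61)]  |A|=1034.715
3. ⊥bis P3·P1 via (39.13,35.86): [(0, 0) (14.446, 0) (19.479, 61) (0, 61)]  |A|=1034.715
4. ⊥bis P3·P2 via (8.64,27.53): [(0, 27.6936) (16.7049, 27.3773) (19.479, 61) (0, 61)]  |A|=605.659
5. ⊥bis P3·P4 via (16.04,49.165): [(0, 27.6936) (16.7049, 27.3773) (18.2321, 45.8872) (8.1249, 61) (0, 61)]  |A|=519.863
6. ⊥bis P3·P5 via (44.23,26.82): [(0, 27.6936) (16.7049, 27.3773) (18.2321, 45.8872) (8.1249, 61) (0, 61)]  |A|=519.863
7. ⊥bis P3·P6 via (36.355,48.655): [(0, 27.6936) (16.7049, 27.3773) (18.2321, 45.8872) (8.1249, 61) (0, 61)]  |A|=519.863
8. ⊥bis P3·P7 via (24.645,38.695): [(0, 27.6936) (16.7049, 27.3773) (18.2321, 45.8872) (8.1249, 61) (0, 61)]  |A|=519.863
9. ⊥bis P3·P8 via (6.335,40.7): [(0, 45.1583) (17.1747, 33.0715) (18.2321, 45.8872) (8.1249, 61) (0, 61)]  |A|=322.2526
10. canonical 5-gon: [(0, 45.1583) (17.1747, 33.0715) (18.2321, 45.8872) (8.1249, 61) (0, 61)]
11. shoelace: 322.2526

Area of P3's cell: 322.2526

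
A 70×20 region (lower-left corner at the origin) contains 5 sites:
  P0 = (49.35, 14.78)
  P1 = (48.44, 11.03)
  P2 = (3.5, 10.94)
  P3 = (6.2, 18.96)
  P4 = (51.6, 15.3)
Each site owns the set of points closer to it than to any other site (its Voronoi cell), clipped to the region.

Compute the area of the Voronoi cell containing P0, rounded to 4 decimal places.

1. box [0,70]×[0,20]: [(0, 0) (70, 0) (70, 20) (0, 20)]
2. ⊥bis P0·P1 via (48.895,12.905): [(70, 7.7835) (70, 20) (19.6574, 20)]  |A|=307.5049
3. ⊥bis P0·P2 via (26.425,12.86): [(25.955, 18.4718) (70, 7.7835) (70, 20) (25.827, 20)]  |A|=302.7906
4. ⊥bis P0·P3 via (27.775,16.87): [(27.8848, 18.0035) (70, 7.7835) (70, 20) (28.0782, 20)]  |A|=299.0987
5. ⊥bis P0·P4 via (50.475,15.04): [(27.8848, 18.0035) (51.0916, 12.372) (49.3287, 20) (28.0782, 20)]  |A|=104.7609
6. canonical 4-gon: [(27.8848, 18.0035) (51.0916, 12.372) (49.3287, 20) (28.0782, 20)]
7. shoelace: 104.7609

Area of P0's cell: 104.7609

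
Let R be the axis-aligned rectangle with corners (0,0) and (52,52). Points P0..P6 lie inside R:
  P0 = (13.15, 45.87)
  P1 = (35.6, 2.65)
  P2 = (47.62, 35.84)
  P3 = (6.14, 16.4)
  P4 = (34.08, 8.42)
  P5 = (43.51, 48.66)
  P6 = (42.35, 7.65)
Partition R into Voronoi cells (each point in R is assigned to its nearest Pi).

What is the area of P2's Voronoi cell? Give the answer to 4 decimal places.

Area of P2's cell: 406.0513

1. box [0,52]×[0,52]: [(0, 0) (52, 0) (52, 52) (0, 52)]
2. ⊥bis P2·P0 via (30.385,40.855): [(18.4971, 0) (52, 0) (52, 52) (33.6279, 52)]  |A|=1348.7486
3. ⊥bis P2·P1 via (41.61,19.245): [(25.7666, 24.9828) (52, 15.4822) (52, 52) (33.6279, 52)]  |A|=727.1747
4. ⊥bis P2·P3 via (26.88,26.12): [(26.3972, 27.1502) (27.7495, 24.2647) (52, 15.4822) (52, 52) (33.6279, 52)]  |A|=724.7993
5. ⊥bis P2·P4 via (40.85,22.13): [(26.9357, 29.0009) (52, 16.6241) (52, 52) (33.6279, 52)]  |A|=654.606
6. ⊥bis P2·P5 via (45.565,42.25): [(29.2709, 37.0262) (26.9357, 29.0009) (52, 16.6241) (52, 44.313)]  |A|=429.6975
7. ⊥bis P2·P6 via (44.985,21.745): [(29.2709, 37.0262) (26.9357, 29.0009) (39.5855, 22.7544) (52, 20.4336) (52, 44.313)]  |A|=406.0513
8. canonical 5-gon: [(29.2709, 37.0262) (26.9357, 29.0009) (39.5855, 22.7544) (52, 20.4336) (52, 44.313)]
9. shoelace: 406.0513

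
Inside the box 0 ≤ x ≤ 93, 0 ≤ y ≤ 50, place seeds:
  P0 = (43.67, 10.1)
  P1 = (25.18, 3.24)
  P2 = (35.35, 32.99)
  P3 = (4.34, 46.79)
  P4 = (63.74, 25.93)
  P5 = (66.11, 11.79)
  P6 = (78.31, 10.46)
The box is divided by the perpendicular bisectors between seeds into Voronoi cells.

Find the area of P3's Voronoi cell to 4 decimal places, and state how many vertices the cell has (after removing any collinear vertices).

Area of P3's cell: 520.7466 (4 vertices)

1. box [0,93]×[0,50]: [(0, 0) (93, 0) (93, 50) (0, 50)]
2. ⊥bis P3·P0 via (24.005,28.445): [(0, 2.7127) (44.1131, 50) (0, 50)]  |A|=1042.9947
3. ⊥bis P3·P1 via (14.76,25.015): [(0, 17.9519) (25.68, 30.2406) (44.1131, 50) (0, 50)]  |A|=847.3236
4. ⊥bis P3·P2 via (19.845,39.89): [(0, 17.9519) (12.8101, 24.0819) (24.3441, 50) (0, 50)]  |A|=520.7466
5. ⊥bis P3·P4 via (34.04,36.36): [(0, 17.9519) (12.8101, 24.0819) (24.3441, 50) (0, 50)]  |A|=520.7466
6. ⊥bis P3·P5 via (35.225,29.29): [(0, 17.9519) (12.8101, 24.0819) (24.3441, 50) (0, 50)]  |A|=520.7466
7. ⊥bis P3·P6 via (41.325,28.625): [(0, 17.9519) (12.8101, 24.0819) (24.3441, 50) (0, 50)]  |A|=520.7466
8. canonical 4-gon: [(0, 17.9519) (12.8101, 24.0819) (24.3441, 50) (0, 50)]
9. shoelace: 520.7466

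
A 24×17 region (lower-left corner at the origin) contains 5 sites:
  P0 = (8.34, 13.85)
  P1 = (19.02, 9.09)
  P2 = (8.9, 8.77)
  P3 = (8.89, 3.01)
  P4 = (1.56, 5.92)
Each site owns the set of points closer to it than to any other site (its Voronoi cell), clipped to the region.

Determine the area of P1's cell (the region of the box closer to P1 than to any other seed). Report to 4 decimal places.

Area of P1's cell: 154.3804

1. box [0,24]×[0,17]: [(0, 0) (24, 0) (24, 17) (0, 17)]
2. ⊥bis P1·P0 via (13.68,11.47): [(8.5679, 0) (24, 0) (24, 17) (16.1447, 17)]  |A|=197.943
3. ⊥bis P1·P2 via (13.96,8.93): [(13.8665, 11.8883) (14.2424, 0) (24, 0) (24, 17) (16.1447, 17)]  |A|=164.213
4. ⊥bis P1·P3 via (13.955,6.05): [(13.8665, 11.8883) (14.0564, 5.881) (17.5862, 0) (24, 0) (24, 17) (16.1447, 17)]  |A|=154.3804
5. ⊥bis P1·P4 via (10.29,7.505): [(13.8665, 11.8883) (14.0564, 5.881) (17.5862, 0) (24, 0) (24, 17) (16.1447, 17)]  |A|=154.3804
6. canonical 6-gon: [(13.8665, 11.8883) (14.0564, 5.881) (17.5862, 0) (24, 0) (24, 17) (16.1447, 17)]
7. shoelace: 154.3804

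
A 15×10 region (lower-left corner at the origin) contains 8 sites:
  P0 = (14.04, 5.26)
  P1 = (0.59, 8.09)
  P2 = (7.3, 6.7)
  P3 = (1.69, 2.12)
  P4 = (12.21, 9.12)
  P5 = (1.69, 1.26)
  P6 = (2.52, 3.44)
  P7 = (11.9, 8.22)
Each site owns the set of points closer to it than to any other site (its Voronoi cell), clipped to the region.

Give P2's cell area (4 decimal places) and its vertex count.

1. box [0,15]×[0,10]: [(0, 0) (15, 0) (15, 10) (0, 10)]
2. ⊥bis P2·P0 via (10.67,5.98): [(0, 0) (9.3924, 0) (11.5289, 10) (0, 10)]  |A|=104.6062
3. ⊥bis P2·P1 via (3.945,7.395): [(2.4131, 0) (9.3924, 0) (11.5289, 10) (4.4846, 10)]  |A|=70.1176
4. ⊥bis P2·P3 via (4.495,4.41): [(3.5631, 5.5515) (8.0953, 0) (9.3924, 0) (11.5289, 10) (4.4846, 10)]  |A|=54.3452
5. ⊥bis P2·P4 via (9.755,7.91): [(3.5631, 5.5515) (8.0953, 0) (9.3924, 0) (10.681, 6.0313) (8.7249, 10) (4.4846, 10)]  |A|=48.7812
6. ⊥bis P2·P5 via (4.495,3.98): [(3.5631, 5.5515) (6.7156, 1.69) (8.3544, 0) (9.3924, 0) (10.681, 6.0313) (8.7249, 10) (4.4846, 10)]  |A|=48.5622
7. ⊥bis P2·P6 via (4.91,5.07): [(3.8004, 6.697) (8.3678, 0) (9.3924, 0) (10.681, 6.0313) (8.7249, 10) (4.4846, 10)]  |A|=44.6143
8. ⊥bis P2·P7 via (9.6,7.46): [(3.8004, 6.697) (8.3678, 0) (9.3924, 0) (10.4419, 4.9122) (8.8335, 9.7796) (8.7249, 10) (4.4846, 10)]  |A|=43.1326
9. canonical 7-gon: [(3.8004, 6.697) (8.3678, 0) (9.3924, 0) (10.4419, 4.9122) (8.8335, 9.7796) (8.7249, 10) (4.4846, 10)]
10. shoelace: 43.1326

Area of P2's cell: 43.1326 (7 vertices)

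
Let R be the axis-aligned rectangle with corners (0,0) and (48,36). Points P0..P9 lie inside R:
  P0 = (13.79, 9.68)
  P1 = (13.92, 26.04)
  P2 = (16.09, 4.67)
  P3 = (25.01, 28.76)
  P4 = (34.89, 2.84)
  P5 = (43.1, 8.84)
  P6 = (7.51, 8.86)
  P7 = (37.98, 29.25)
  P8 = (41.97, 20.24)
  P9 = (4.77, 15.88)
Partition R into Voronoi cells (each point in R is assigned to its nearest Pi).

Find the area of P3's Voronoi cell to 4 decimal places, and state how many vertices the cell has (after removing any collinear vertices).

1. box [0,48]×[0,36]: [(0, 0) (48, 0) (48, 36) (0, 36)]
2. ⊥bis P3·P0 via (19.4,19.22): [(0, 30.6282) (48, 2.4018) (48, 36) (0, 36)]  |A|=935.2815
3. ⊥bis P3·P1 via (19.465,27.4): [(21.8204, 17.7967) (48, 2.4018) (48, 36) (17.3557, 36)]  |A|=718.7084
4. ⊥bis P3·P2 via (20.55,16.715): [(21.8204, 17.7967) (28.9475, 13.6056) (48, 6.5509) (48, 36) (17.3557, 36)]  |A|=679.183
5. ⊥bis P3·P4 via (29.95,15.8): [(21.8204, 17.7967) (27.0777, 14.7051) (48, 22.6802) (48, 36) (17.3557, 36)]  |A|=506.5726
6. ⊥bis P3·P5 via (34.055,18.8): [(21.8204, 17.7967) (27.0777, 14.7051) (31.3313, 16.3265) (48, 31.4639) (48, 36) (17.3557, 36)]  |A|=433.3658
7. ⊥bis P3·P6 via (16.26,18.81): [(21.8204, 17.7967) (27.0777, 14.7051) (31.3313, 16.3265) (48, 31.4639) (48, 36) (17.3557, 36)]  |A|=433.3658
8. ⊥bis P3·P7 via (31.495,29.005): [(21.8204, 17.7967) (27.0777, 14.7051) (31.3313, 16.3265) (31.9527, 16.8908) (31.2307, 36) (17.3557, 36)]  |A|=236.7461
9. ⊥bis P3·P8 via (33.49,24.5): [(21.8204, 17.7967) (27.0777, 14.7051) (28.9228, 15.4085) (31.7928, 21.1216) (31.2307, 36) (17.3557, 36)]  |A|=229.8239
10. ⊥bis P3·P9 via (14.89,22.32): [(21.8204, 17.7967) (27.0777, 14.7051) (28.9228, 15.4085) (31.7928, 21.1216) (31.2307, 36) (17.3557, 36)]  |A|=229.8239
11. canonical 6-gon: [(21.8204, 17.7967) (27.0777, 14.7051) (28.9228, 15.4085) (31.7928, 21.1216) (31.2307, 36) (17.3557, 36)]
12. shoelace: 229.8239

Area of P3's cell: 229.8239 (6 vertices)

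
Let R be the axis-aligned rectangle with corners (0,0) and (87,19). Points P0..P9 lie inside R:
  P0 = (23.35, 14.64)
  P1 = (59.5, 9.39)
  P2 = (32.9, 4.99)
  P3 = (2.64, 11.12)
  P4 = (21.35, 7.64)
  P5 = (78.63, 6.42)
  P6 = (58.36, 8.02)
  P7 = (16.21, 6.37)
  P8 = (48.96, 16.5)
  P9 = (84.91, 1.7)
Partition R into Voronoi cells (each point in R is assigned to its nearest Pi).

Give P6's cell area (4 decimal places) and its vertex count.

1. box [0,87]×[0,19]: [(0, 0) (87, 0) (87, 19) (0, 19)]
2. ⊥bis P6·P0 via (40.855,11.33): [(38.7126, 0) (87, 0) (87, 19) (42.3053, 19)]  |A|=883.3296
3. ⊥bis P6·P1 via (58.93,8.705): [(38.7126, 0) (69.3913, 0) (46.5579, 19) (42.3053, 19)]  |A|=331.8471
4. ⊥bis P6·P2 via (45.63,6.505): [(46.4042, 0) (69.3913, 0) (46.5579, 19) (44.143, 19)]  |A|=241.3198
5. ⊥bis P6·P3 via (30.5,9.57): [(46.4042, 0) (69.3913, 0) (46.5579, 19) (44.143, 19)]  |A|=241.3198
6. ⊥bis P6·P4 via (39.855,7.83): [(46.4042, 0) (69.3913, 0) (46.5579, 19) (44.143, 19)]  |A|=241.3198
7. ⊥bis P6·P5 via (68.495,7.22): [(46.4042, 0) (67.9251, 0) (68.0155, 1.1448) (46.5579, 19) (44.143, 19)]  |A|=240.4805
8. ⊥bis P6·P7 via (37.285,7.195): [(46.4042, 0) (67.9251, 0) (68.0155, 1.1448) (46.5579, 19) (44.143, 19)]  |A|=240.4805
9. ⊥bis P6·P8 via (53.66,12.26): [(45.9608, 3.7255) (46.4042, 0) (67.9251, 0) (68.0155, 1.1448) (54.0878, 12.7342)]  |A|=162.6583
10. ⊥bis P6·P9 via (71.635,4.86): [(45.9608, 3.7255) (46.4042, 0) (67.9251, 0) (68.0155, 1.1448) (54.0878, 12.7342)]  |A|=162.6583
11. canonical 5-gon: [(45.9608, 3.7255) (46.4042, 0) (67.9251, 0) (68.0155, 1.1448) (54.0878, 12.7342)]
12. shoelace: 162.6583

Area of P6's cell: 162.6583 (5 vertices)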